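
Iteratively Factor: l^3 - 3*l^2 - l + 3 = (l - 3)*(l^2 - 1) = (l - 3)*(l + 1)*(l - 1)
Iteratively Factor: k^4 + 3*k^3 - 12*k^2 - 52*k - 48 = (k + 3)*(k^3 - 12*k - 16) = (k + 2)*(k + 3)*(k^2 - 2*k - 8) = (k - 4)*(k + 2)*(k + 3)*(k + 2)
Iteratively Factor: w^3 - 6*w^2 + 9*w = (w)*(w^2 - 6*w + 9) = w*(w - 3)*(w - 3)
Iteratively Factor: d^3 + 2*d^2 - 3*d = (d + 3)*(d^2 - d) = d*(d + 3)*(d - 1)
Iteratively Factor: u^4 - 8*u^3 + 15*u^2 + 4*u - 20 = (u - 2)*(u^3 - 6*u^2 + 3*u + 10) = (u - 5)*(u - 2)*(u^2 - u - 2) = (u - 5)*(u - 2)*(u + 1)*(u - 2)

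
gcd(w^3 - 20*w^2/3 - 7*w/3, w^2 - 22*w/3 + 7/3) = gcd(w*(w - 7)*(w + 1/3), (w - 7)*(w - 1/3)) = w - 7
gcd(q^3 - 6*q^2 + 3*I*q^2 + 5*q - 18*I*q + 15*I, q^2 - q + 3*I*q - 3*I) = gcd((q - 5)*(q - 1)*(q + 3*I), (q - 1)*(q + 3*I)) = q^2 + q*(-1 + 3*I) - 3*I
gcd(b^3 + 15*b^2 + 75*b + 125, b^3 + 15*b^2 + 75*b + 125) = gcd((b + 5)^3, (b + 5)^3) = b^3 + 15*b^2 + 75*b + 125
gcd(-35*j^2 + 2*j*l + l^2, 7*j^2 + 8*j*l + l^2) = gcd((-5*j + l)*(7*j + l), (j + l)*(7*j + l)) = 7*j + l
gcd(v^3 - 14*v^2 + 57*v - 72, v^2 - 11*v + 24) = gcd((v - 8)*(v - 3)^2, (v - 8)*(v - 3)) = v^2 - 11*v + 24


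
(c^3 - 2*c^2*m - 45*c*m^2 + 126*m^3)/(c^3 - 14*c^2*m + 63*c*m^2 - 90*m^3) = (c + 7*m)/(c - 5*m)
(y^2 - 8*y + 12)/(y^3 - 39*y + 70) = (y - 6)/(y^2 + 2*y - 35)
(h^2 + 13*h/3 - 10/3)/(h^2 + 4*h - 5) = (h - 2/3)/(h - 1)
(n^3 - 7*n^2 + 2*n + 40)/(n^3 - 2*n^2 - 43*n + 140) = (n + 2)/(n + 7)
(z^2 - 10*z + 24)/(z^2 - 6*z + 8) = (z - 6)/(z - 2)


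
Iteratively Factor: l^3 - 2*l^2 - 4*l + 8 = (l + 2)*(l^2 - 4*l + 4) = (l - 2)*(l + 2)*(l - 2)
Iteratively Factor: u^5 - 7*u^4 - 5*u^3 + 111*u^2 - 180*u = (u)*(u^4 - 7*u^3 - 5*u^2 + 111*u - 180) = u*(u - 5)*(u^3 - 2*u^2 - 15*u + 36) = u*(u - 5)*(u + 4)*(u^2 - 6*u + 9) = u*(u - 5)*(u - 3)*(u + 4)*(u - 3)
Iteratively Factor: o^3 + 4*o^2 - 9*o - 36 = (o - 3)*(o^2 + 7*o + 12) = (o - 3)*(o + 4)*(o + 3)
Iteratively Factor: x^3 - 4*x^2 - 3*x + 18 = (x - 3)*(x^2 - x - 6) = (x - 3)^2*(x + 2)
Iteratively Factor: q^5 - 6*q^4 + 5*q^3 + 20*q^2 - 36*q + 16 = (q - 4)*(q^4 - 2*q^3 - 3*q^2 + 8*q - 4) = (q - 4)*(q + 2)*(q^3 - 4*q^2 + 5*q - 2) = (q - 4)*(q - 1)*(q + 2)*(q^2 - 3*q + 2) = (q - 4)*(q - 2)*(q - 1)*(q + 2)*(q - 1)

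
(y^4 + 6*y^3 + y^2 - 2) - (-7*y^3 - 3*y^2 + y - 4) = y^4 + 13*y^3 + 4*y^2 - y + 2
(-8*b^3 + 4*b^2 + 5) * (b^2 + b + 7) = -8*b^5 - 4*b^4 - 52*b^3 + 33*b^2 + 5*b + 35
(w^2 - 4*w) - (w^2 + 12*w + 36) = -16*w - 36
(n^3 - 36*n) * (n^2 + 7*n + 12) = n^5 + 7*n^4 - 24*n^3 - 252*n^2 - 432*n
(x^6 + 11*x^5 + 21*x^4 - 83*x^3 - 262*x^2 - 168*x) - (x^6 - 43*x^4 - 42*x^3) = 11*x^5 + 64*x^4 - 41*x^3 - 262*x^2 - 168*x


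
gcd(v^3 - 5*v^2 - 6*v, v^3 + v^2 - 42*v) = v^2 - 6*v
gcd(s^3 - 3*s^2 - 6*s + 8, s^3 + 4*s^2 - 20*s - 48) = s^2 - 2*s - 8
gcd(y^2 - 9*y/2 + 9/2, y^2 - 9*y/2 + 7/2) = 1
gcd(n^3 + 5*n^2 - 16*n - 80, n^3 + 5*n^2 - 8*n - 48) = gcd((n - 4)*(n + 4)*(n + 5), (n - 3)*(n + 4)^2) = n + 4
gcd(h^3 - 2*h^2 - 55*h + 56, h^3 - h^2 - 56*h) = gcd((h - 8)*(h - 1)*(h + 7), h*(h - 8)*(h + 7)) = h^2 - h - 56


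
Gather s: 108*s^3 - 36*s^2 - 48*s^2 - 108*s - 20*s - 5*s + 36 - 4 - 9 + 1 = 108*s^3 - 84*s^2 - 133*s + 24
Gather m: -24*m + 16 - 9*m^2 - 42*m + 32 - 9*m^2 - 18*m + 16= -18*m^2 - 84*m + 64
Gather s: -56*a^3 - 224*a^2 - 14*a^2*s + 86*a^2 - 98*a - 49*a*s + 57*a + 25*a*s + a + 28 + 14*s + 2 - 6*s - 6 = -56*a^3 - 138*a^2 - 40*a + s*(-14*a^2 - 24*a + 8) + 24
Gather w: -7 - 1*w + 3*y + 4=-w + 3*y - 3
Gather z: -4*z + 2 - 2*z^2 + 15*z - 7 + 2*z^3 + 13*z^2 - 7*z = 2*z^3 + 11*z^2 + 4*z - 5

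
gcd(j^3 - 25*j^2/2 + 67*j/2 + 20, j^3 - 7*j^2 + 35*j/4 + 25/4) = j^2 - 9*j/2 - 5/2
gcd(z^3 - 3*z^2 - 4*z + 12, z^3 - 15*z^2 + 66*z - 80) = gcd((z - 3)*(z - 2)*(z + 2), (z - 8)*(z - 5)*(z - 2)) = z - 2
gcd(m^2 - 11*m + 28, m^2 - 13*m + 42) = m - 7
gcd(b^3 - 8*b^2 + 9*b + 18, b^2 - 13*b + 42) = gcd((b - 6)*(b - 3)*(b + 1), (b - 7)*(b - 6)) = b - 6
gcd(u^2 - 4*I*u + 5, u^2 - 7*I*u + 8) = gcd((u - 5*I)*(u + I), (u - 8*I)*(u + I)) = u + I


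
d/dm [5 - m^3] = -3*m^2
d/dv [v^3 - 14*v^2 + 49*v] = 3*v^2 - 28*v + 49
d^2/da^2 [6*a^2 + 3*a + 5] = 12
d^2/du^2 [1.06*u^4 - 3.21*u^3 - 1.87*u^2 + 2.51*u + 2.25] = 12.72*u^2 - 19.26*u - 3.74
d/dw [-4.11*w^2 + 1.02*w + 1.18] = 1.02 - 8.22*w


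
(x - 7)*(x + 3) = x^2 - 4*x - 21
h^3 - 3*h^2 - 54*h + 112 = (h - 8)*(h - 2)*(h + 7)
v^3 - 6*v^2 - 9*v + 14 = (v - 7)*(v - 1)*(v + 2)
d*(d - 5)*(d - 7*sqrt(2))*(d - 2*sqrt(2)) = d^4 - 9*sqrt(2)*d^3 - 5*d^3 + 28*d^2 + 45*sqrt(2)*d^2 - 140*d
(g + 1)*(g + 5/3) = g^2 + 8*g/3 + 5/3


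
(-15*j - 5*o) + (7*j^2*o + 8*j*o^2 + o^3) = 7*j^2*o + 8*j*o^2 - 15*j + o^3 - 5*o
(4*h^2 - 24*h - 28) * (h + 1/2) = 4*h^3 - 22*h^2 - 40*h - 14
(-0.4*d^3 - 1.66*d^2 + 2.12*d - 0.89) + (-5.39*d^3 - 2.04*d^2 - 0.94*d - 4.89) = -5.79*d^3 - 3.7*d^2 + 1.18*d - 5.78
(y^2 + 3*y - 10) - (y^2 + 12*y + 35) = -9*y - 45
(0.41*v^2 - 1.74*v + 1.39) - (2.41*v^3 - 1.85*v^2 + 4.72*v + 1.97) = -2.41*v^3 + 2.26*v^2 - 6.46*v - 0.58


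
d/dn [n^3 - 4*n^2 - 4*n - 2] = 3*n^2 - 8*n - 4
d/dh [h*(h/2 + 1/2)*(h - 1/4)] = 3*h^2/2 + 3*h/4 - 1/8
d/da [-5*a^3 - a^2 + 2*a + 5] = -15*a^2 - 2*a + 2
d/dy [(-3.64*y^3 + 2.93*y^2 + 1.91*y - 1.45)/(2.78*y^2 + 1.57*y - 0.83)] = (-10.1192*y^4 - 11.4296*y^3 + 8.3539*y^2 + 3.1982*y + 0.6912)/(7.7284*y^4 + 8.7292*y^3 - 2.1499*y^2 - 2.6062*y + 0.6889)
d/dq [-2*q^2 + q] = 1 - 4*q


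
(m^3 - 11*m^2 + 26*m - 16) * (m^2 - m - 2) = m^5 - 12*m^4 + 35*m^3 - 20*m^2 - 36*m + 32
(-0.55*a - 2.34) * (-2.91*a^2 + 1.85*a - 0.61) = 1.6005*a^3 + 5.7919*a^2 - 3.9935*a + 1.4274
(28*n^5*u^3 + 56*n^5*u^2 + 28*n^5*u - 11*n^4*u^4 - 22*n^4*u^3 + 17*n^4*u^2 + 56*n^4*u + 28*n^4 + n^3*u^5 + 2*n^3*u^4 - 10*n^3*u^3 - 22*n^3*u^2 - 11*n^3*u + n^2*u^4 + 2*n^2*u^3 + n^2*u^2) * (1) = 28*n^5*u^3 + 56*n^5*u^2 + 28*n^5*u - 11*n^4*u^4 - 22*n^4*u^3 + 17*n^4*u^2 + 56*n^4*u + 28*n^4 + n^3*u^5 + 2*n^3*u^4 - 10*n^3*u^3 - 22*n^3*u^2 - 11*n^3*u + n^2*u^4 + 2*n^2*u^3 + n^2*u^2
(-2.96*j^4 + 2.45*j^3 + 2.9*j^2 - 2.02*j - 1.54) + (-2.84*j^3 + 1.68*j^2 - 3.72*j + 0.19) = -2.96*j^4 - 0.39*j^3 + 4.58*j^2 - 5.74*j - 1.35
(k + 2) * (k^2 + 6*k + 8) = k^3 + 8*k^2 + 20*k + 16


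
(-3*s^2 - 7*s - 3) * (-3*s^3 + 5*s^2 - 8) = 9*s^5 + 6*s^4 - 26*s^3 + 9*s^2 + 56*s + 24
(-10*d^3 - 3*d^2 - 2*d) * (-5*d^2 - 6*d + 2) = 50*d^5 + 75*d^4 + 8*d^3 + 6*d^2 - 4*d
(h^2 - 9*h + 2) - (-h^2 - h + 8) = 2*h^2 - 8*h - 6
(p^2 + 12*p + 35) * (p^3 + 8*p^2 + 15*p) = p^5 + 20*p^4 + 146*p^3 + 460*p^2 + 525*p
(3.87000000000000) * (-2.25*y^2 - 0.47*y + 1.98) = -8.7075*y^2 - 1.8189*y + 7.6626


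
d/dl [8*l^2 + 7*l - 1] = 16*l + 7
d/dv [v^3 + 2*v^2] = v*(3*v + 4)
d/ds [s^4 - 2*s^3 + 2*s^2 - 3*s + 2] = 4*s^3 - 6*s^2 + 4*s - 3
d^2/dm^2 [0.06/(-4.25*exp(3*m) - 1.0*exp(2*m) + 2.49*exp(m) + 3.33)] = ((2.295*exp(2*m) + 0.24*exp(m) - 0.1494)*(4.25*exp(3*m) + 1.0*exp(2*m) - 2.49*exp(m) - 3.33) - 0.06*(12.75*exp(2*m) + 2.0*exp(m) - 2.49)*(25.5*exp(2*m) + 4.0*exp(m) - 4.98)*exp(m))*exp(m)/(4.25*exp(3*m) + 1.0*exp(2*m) - 2.49*exp(m) - 3.33)^3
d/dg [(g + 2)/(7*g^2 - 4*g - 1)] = 7*(-g^2 - 4*g + 1)/(49*g^4 - 56*g^3 + 2*g^2 + 8*g + 1)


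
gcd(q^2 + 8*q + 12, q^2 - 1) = 1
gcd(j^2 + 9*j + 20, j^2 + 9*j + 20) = j^2 + 9*j + 20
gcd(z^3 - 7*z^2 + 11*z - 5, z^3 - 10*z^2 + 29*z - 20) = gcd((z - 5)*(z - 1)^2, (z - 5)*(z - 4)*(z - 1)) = z^2 - 6*z + 5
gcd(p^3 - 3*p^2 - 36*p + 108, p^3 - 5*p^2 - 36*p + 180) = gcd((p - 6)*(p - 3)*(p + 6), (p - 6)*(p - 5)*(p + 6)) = p^2 - 36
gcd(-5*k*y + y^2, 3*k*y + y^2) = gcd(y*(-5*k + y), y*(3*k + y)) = y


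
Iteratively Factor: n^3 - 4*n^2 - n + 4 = (n + 1)*(n^2 - 5*n + 4) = (n - 1)*(n + 1)*(n - 4)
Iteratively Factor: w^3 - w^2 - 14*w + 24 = (w - 3)*(w^2 + 2*w - 8) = (w - 3)*(w - 2)*(w + 4)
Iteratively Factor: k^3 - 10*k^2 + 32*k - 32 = (k - 4)*(k^2 - 6*k + 8) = (k - 4)^2*(k - 2)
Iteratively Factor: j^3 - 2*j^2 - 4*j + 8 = (j - 2)*(j^2 - 4) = (j - 2)*(j + 2)*(j - 2)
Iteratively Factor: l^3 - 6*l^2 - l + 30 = (l - 5)*(l^2 - l - 6) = (l - 5)*(l + 2)*(l - 3)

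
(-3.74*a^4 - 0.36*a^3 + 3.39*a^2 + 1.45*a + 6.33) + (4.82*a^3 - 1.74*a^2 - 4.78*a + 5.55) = -3.74*a^4 + 4.46*a^3 + 1.65*a^2 - 3.33*a + 11.88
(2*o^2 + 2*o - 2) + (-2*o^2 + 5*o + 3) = 7*o + 1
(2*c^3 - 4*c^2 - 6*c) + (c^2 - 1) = 2*c^3 - 3*c^2 - 6*c - 1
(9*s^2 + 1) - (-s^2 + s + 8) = 10*s^2 - s - 7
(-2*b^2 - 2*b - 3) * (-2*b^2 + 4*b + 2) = 4*b^4 - 4*b^3 - 6*b^2 - 16*b - 6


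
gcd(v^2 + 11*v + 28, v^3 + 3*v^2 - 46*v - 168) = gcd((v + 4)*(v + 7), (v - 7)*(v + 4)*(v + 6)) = v + 4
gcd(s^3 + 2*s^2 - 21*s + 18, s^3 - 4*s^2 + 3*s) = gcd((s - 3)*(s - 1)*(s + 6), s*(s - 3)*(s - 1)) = s^2 - 4*s + 3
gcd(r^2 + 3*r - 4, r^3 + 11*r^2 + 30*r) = 1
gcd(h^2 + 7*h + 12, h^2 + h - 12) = h + 4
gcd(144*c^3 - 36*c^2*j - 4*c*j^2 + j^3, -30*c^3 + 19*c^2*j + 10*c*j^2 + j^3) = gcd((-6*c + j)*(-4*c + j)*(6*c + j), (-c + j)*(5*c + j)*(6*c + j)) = 6*c + j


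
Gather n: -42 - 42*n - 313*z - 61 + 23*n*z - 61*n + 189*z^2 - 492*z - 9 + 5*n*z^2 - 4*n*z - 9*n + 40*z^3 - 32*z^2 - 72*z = n*(5*z^2 + 19*z - 112) + 40*z^3 + 157*z^2 - 877*z - 112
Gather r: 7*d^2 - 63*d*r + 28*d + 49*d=7*d^2 - 63*d*r + 77*d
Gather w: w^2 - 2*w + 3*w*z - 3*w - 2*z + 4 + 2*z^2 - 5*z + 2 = w^2 + w*(3*z - 5) + 2*z^2 - 7*z + 6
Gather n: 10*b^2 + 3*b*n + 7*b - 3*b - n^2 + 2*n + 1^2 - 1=10*b^2 + 4*b - n^2 + n*(3*b + 2)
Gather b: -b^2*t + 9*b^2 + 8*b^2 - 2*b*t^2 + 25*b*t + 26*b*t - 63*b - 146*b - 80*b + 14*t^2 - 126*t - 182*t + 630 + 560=b^2*(17 - t) + b*(-2*t^2 + 51*t - 289) + 14*t^2 - 308*t + 1190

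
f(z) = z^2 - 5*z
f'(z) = 2*z - 5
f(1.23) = -4.64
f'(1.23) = -2.54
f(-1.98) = 13.82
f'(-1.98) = -8.96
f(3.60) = -5.04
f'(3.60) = 2.20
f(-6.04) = 66.68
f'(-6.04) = -17.08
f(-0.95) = 5.65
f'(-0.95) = -6.90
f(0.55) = -2.45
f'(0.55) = -3.90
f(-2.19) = 15.75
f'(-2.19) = -9.38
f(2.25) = -6.19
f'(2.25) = -0.50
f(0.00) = 0.00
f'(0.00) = -5.00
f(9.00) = 36.00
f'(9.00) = 13.00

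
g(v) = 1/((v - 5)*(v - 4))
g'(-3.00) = 0.00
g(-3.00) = 0.02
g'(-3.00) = 0.00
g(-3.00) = 0.02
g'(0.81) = 0.04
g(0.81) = 0.07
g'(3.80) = 24.31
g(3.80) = 4.17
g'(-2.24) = 0.01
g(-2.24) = 0.02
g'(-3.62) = 0.00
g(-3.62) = 0.02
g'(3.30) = 1.69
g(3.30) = 0.84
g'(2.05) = 0.15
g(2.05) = 0.17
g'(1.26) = 0.06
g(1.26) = 0.10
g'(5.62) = -2.22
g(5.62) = 1.00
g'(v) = -1/((v - 5)*(v - 4)^2) - 1/((v - 5)^2*(v - 4)) = (9 - 2*v)/(v^4 - 18*v^3 + 121*v^2 - 360*v + 400)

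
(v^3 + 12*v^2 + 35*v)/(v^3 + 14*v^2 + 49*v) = (v + 5)/(v + 7)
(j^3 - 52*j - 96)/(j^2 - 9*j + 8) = (j^2 + 8*j + 12)/(j - 1)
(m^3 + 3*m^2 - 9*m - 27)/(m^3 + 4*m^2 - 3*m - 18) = (m - 3)/(m - 2)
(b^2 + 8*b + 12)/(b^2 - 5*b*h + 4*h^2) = (b^2 + 8*b + 12)/(b^2 - 5*b*h + 4*h^2)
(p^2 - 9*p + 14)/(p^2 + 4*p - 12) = (p - 7)/(p + 6)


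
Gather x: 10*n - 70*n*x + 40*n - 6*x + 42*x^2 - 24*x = 50*n + 42*x^2 + x*(-70*n - 30)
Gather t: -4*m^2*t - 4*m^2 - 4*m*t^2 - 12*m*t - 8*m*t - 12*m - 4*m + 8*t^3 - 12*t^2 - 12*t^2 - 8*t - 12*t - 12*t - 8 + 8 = -4*m^2 - 16*m + 8*t^3 + t^2*(-4*m - 24) + t*(-4*m^2 - 20*m - 32)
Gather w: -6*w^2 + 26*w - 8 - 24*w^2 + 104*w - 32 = -30*w^2 + 130*w - 40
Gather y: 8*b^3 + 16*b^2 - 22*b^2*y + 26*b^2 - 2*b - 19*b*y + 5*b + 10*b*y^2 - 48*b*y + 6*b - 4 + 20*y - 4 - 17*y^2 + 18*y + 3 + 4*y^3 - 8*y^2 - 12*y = 8*b^3 + 42*b^2 + 9*b + 4*y^3 + y^2*(10*b - 25) + y*(-22*b^2 - 67*b + 26) - 5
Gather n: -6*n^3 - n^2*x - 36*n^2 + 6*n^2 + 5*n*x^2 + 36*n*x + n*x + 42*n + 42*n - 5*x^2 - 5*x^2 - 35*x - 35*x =-6*n^3 + n^2*(-x - 30) + n*(5*x^2 + 37*x + 84) - 10*x^2 - 70*x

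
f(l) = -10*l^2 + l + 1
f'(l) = 1 - 20*l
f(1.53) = -20.88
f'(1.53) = -29.60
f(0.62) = -2.22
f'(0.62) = -11.40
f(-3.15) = -101.38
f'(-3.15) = 64.00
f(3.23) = -100.10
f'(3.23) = -63.60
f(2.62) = -65.02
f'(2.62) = -51.40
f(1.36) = -16.14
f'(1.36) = -26.20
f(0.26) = 0.58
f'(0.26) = -4.20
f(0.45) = -0.58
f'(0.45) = -8.00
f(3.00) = -86.00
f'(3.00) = -59.00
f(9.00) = -800.00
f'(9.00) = -179.00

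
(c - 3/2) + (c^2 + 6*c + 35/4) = c^2 + 7*c + 29/4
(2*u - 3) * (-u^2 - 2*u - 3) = -2*u^3 - u^2 + 9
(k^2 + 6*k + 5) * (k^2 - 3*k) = k^4 + 3*k^3 - 13*k^2 - 15*k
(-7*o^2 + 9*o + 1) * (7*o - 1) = -49*o^3 + 70*o^2 - 2*o - 1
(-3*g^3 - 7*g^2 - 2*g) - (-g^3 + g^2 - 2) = -2*g^3 - 8*g^2 - 2*g + 2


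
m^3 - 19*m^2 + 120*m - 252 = (m - 7)*(m - 6)^2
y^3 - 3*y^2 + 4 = (y - 2)^2*(y + 1)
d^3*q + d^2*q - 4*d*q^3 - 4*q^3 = (d - 2*q)*(d + 2*q)*(d*q + q)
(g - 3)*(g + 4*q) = g^2 + 4*g*q - 3*g - 12*q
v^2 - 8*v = v*(v - 8)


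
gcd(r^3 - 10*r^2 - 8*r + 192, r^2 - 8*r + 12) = r - 6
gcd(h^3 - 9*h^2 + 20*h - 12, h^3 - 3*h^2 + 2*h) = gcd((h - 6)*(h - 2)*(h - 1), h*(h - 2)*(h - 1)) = h^2 - 3*h + 2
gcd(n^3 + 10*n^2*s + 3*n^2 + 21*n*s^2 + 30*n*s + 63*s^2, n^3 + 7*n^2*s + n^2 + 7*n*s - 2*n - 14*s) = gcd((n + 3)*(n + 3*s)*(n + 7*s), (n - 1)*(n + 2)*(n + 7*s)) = n + 7*s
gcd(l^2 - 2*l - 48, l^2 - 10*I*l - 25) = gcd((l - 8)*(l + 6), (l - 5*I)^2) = 1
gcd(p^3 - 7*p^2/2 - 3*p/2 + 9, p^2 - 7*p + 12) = p - 3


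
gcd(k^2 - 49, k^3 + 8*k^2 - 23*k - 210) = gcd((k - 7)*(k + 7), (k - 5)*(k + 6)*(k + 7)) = k + 7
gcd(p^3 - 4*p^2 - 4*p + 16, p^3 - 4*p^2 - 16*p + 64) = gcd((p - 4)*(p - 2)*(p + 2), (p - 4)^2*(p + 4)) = p - 4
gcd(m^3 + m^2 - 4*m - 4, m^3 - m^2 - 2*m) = m^2 - m - 2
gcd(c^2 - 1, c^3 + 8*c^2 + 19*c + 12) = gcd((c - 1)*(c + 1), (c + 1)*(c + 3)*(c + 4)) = c + 1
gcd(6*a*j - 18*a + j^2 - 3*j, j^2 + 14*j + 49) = 1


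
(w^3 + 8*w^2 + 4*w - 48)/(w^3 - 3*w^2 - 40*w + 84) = (w + 4)/(w - 7)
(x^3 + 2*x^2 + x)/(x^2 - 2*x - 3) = x*(x + 1)/(x - 3)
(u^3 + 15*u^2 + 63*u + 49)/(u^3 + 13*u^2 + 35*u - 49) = (u + 1)/(u - 1)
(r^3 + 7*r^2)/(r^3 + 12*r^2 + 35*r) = r/(r + 5)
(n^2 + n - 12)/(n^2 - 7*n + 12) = (n + 4)/(n - 4)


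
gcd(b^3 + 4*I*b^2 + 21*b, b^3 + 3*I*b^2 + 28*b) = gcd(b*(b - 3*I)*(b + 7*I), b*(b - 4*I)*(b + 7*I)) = b^2 + 7*I*b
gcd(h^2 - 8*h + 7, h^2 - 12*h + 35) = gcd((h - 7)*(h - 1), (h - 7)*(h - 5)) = h - 7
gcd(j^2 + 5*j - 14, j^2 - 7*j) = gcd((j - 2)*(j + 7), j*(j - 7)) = 1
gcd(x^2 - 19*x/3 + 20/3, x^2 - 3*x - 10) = x - 5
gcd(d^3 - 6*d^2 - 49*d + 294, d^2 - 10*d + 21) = d - 7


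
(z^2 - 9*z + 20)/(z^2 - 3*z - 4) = (z - 5)/(z + 1)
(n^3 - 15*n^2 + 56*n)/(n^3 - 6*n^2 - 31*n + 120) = n*(n - 7)/(n^2 + 2*n - 15)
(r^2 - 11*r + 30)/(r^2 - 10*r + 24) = (r - 5)/(r - 4)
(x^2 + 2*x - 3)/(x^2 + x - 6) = (x - 1)/(x - 2)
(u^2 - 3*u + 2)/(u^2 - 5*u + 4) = (u - 2)/(u - 4)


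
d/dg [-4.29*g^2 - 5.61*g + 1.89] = -8.58*g - 5.61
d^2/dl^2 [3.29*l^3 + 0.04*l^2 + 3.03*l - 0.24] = 19.74*l + 0.08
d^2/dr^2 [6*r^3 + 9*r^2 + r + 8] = 36*r + 18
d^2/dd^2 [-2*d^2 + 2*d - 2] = -4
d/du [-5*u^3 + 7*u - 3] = 7 - 15*u^2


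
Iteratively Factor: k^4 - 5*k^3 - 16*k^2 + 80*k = (k - 5)*(k^3 - 16*k) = (k - 5)*(k - 4)*(k^2 + 4*k) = k*(k - 5)*(k - 4)*(k + 4)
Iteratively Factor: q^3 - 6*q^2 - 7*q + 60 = (q - 5)*(q^2 - q - 12) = (q - 5)*(q - 4)*(q + 3)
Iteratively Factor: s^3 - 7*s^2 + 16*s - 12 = (s - 2)*(s^2 - 5*s + 6) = (s - 2)^2*(s - 3)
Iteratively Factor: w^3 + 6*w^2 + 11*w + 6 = (w + 1)*(w^2 + 5*w + 6) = (w + 1)*(w + 3)*(w + 2)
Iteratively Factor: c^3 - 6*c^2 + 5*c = (c)*(c^2 - 6*c + 5) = c*(c - 1)*(c - 5)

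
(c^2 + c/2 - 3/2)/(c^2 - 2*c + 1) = (c + 3/2)/(c - 1)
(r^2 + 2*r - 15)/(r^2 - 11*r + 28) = (r^2 + 2*r - 15)/(r^2 - 11*r + 28)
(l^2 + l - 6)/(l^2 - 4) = (l + 3)/(l + 2)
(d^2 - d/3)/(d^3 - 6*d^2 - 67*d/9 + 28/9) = 3*d/(3*d^2 - 17*d - 28)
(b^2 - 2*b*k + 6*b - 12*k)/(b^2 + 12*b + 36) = (b - 2*k)/(b + 6)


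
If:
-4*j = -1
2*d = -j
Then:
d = -1/8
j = 1/4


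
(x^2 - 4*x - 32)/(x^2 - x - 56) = (x + 4)/(x + 7)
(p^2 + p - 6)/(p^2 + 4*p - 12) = (p + 3)/(p + 6)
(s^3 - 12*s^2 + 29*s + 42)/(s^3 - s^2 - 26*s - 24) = (s - 7)/(s + 4)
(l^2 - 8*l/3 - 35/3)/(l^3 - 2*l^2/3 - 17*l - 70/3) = 1/(l + 2)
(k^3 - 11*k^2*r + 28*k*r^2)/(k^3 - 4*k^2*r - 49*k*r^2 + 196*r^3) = k/(k + 7*r)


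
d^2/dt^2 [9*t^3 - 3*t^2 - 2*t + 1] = 54*t - 6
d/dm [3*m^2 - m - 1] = 6*m - 1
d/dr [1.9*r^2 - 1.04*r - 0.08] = 3.8*r - 1.04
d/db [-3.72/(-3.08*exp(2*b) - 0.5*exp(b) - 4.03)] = (-22.9152*exp(b) - 1.86)*exp(b)/(3.08*exp(2*b) + 0.5*exp(b) + 4.03)^2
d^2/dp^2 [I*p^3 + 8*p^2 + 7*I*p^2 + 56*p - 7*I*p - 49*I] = 6*I*p + 16 + 14*I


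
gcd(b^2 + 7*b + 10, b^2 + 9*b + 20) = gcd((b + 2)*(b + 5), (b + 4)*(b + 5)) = b + 5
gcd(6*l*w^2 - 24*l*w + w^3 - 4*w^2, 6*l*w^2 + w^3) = 6*l*w + w^2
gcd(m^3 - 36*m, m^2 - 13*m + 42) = m - 6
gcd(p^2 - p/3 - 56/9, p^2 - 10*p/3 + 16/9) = p - 8/3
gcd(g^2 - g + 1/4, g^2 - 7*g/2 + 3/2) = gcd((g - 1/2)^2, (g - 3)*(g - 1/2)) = g - 1/2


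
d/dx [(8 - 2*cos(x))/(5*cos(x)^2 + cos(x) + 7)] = 2*(5*sin(x)^2 + 40*cos(x) + 6)*sin(x)/(5*cos(x)^2 + cos(x) + 7)^2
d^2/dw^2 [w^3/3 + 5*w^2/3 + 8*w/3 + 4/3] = 2*w + 10/3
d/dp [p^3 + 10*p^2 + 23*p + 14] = 3*p^2 + 20*p + 23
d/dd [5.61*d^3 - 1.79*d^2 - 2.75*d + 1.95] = 16.83*d^2 - 3.58*d - 2.75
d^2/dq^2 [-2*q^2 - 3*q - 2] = -4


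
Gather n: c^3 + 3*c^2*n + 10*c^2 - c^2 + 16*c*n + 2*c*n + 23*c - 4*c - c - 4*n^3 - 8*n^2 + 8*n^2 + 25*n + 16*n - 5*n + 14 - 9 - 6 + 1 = c^3 + 9*c^2 + 18*c - 4*n^3 + n*(3*c^2 + 18*c + 36)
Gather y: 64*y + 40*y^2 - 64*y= 40*y^2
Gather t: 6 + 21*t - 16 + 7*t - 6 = 28*t - 16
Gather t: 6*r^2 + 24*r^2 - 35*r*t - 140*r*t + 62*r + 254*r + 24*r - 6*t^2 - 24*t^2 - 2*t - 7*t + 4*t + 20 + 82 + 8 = 30*r^2 + 340*r - 30*t^2 + t*(-175*r - 5) + 110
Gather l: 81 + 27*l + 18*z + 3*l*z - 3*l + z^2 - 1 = l*(3*z + 24) + z^2 + 18*z + 80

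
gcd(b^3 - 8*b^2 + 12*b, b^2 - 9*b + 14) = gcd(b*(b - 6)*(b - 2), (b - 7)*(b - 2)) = b - 2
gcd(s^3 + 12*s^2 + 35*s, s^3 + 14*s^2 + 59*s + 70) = s^2 + 12*s + 35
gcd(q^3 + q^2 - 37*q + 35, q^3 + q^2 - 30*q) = q - 5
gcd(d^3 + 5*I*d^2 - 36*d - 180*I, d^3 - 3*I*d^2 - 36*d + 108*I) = d^2 - 36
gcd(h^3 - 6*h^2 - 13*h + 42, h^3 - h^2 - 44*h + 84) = h - 2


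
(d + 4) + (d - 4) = 2*d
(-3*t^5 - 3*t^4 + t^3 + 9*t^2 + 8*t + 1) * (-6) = 18*t^5 + 18*t^4 - 6*t^3 - 54*t^2 - 48*t - 6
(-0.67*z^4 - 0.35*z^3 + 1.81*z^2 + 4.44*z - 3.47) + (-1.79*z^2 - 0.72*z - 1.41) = -0.67*z^4 - 0.35*z^3 + 0.02*z^2 + 3.72*z - 4.88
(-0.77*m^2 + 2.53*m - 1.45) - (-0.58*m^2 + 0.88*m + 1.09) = -0.19*m^2 + 1.65*m - 2.54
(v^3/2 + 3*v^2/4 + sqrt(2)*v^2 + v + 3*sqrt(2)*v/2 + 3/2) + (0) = v^3/2 + 3*v^2/4 + sqrt(2)*v^2 + v + 3*sqrt(2)*v/2 + 3/2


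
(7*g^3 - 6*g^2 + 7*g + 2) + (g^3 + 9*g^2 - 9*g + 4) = 8*g^3 + 3*g^2 - 2*g + 6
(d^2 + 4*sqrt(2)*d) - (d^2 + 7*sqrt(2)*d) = -3*sqrt(2)*d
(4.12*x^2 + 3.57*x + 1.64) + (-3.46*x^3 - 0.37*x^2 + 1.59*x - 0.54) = -3.46*x^3 + 3.75*x^2 + 5.16*x + 1.1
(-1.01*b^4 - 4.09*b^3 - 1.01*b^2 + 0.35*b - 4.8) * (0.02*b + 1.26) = -0.0202*b^5 - 1.3544*b^4 - 5.1736*b^3 - 1.2656*b^2 + 0.345*b - 6.048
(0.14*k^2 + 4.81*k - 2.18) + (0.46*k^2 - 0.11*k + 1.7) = 0.6*k^2 + 4.7*k - 0.48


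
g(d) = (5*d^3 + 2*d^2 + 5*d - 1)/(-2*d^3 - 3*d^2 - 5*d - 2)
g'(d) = (6*d^2 + 6*d + 5)*(5*d^3 + 2*d^2 + 5*d - 1)/(-2*d^3 - 3*d^2 - 5*d - 2)^2 + (15*d^2 + 4*d + 5)/(-2*d^3 - 3*d^2 - 5*d - 2)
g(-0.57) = -16.79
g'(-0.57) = -210.35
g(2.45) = -1.57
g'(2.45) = -0.28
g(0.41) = -0.37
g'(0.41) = -1.29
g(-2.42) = -3.46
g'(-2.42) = -0.26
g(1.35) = -1.13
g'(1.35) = -0.55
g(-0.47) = 32.62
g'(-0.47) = -1149.84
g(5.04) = -1.99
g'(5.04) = -0.09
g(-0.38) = 6.81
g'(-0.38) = -71.05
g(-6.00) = -2.95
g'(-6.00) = -0.07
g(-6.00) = -2.95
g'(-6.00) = -0.07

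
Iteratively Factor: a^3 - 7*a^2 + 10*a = (a)*(a^2 - 7*a + 10) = a*(a - 2)*(a - 5)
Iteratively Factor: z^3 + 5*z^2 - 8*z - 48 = (z - 3)*(z^2 + 8*z + 16) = (z - 3)*(z + 4)*(z + 4)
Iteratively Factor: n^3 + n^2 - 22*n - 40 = (n - 5)*(n^2 + 6*n + 8) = (n - 5)*(n + 4)*(n + 2)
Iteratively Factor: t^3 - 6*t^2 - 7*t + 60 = (t + 3)*(t^2 - 9*t + 20) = (t - 5)*(t + 3)*(t - 4)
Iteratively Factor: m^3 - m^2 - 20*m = (m)*(m^2 - m - 20) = m*(m - 5)*(m + 4)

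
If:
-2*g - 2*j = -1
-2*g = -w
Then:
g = w/2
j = 1/2 - w/2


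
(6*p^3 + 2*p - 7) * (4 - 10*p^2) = -60*p^5 + 4*p^3 + 70*p^2 + 8*p - 28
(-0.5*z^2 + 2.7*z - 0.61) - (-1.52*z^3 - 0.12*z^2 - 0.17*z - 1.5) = 1.52*z^3 - 0.38*z^2 + 2.87*z + 0.89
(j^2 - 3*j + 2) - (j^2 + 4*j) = 2 - 7*j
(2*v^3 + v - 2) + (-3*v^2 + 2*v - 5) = 2*v^3 - 3*v^2 + 3*v - 7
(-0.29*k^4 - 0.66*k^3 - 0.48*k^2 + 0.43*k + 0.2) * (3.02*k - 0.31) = -0.8758*k^5 - 1.9033*k^4 - 1.245*k^3 + 1.4474*k^2 + 0.4707*k - 0.062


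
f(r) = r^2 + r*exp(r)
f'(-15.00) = -30.00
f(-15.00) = 225.00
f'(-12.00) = -24.00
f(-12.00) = 144.00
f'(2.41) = 42.79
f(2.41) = 32.64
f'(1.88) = 22.63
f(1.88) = 15.85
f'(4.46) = 481.14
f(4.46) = 405.63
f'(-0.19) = 0.29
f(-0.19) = -0.12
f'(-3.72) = -7.51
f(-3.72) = 13.75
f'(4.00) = 280.99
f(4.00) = 234.39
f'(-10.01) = -20.02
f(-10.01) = 100.20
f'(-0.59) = -0.95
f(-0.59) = 0.02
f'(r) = r*exp(r) + 2*r + exp(r)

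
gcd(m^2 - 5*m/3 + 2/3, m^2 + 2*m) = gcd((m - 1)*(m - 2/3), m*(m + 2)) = 1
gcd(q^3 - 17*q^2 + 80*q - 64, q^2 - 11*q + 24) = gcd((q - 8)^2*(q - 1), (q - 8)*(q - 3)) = q - 8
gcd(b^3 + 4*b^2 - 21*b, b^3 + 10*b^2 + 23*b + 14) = b + 7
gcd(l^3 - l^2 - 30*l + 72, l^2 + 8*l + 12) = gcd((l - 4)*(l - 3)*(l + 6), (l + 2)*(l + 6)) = l + 6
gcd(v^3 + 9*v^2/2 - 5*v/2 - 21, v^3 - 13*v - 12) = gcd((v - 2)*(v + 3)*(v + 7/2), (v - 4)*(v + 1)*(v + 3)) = v + 3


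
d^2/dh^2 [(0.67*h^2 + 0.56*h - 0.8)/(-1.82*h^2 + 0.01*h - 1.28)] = (-3.734276*h^3 + 25.264512*h^2 + 7.740096*h - 5.936992)/(6.028568*h^6 - 0.099372*h^5 + 12.720162*h^4 - 0.139777*h^3 + 8.946048*h^2 - 0.049152*h + 2.097152)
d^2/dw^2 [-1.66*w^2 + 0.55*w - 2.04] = -3.32000000000000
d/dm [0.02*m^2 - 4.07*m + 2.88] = 0.04*m - 4.07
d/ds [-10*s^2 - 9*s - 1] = -20*s - 9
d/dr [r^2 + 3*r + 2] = 2*r + 3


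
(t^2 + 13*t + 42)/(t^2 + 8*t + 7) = (t + 6)/(t + 1)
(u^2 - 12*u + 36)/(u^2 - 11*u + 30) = (u - 6)/(u - 5)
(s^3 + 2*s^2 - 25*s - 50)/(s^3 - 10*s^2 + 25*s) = (s^2 + 7*s + 10)/(s*(s - 5))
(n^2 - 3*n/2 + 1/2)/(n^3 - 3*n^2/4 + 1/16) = 8*(n - 1)/(8*n^2 - 2*n - 1)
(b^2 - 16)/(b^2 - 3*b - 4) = (b + 4)/(b + 1)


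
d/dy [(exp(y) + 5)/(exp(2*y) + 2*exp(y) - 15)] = -exp(y)/(exp(2*y) - 6*exp(y) + 9)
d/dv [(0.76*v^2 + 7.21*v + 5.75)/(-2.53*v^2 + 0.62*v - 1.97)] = (18.7125*v^2 + 26.1006*v - 17.7687)/(6.4009*v^4 - 3.1372*v^3 + 10.3526*v^2 - 2.4428*v + 3.8809)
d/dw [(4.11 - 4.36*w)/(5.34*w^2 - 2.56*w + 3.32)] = (23.2824*w^2 - 43.8948*w - 3.9536)/(28.5156*w^4 - 27.3408*w^3 + 42.0112*w^2 - 16.9984*w + 11.0224)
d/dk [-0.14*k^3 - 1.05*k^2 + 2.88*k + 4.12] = -0.42*k^2 - 2.1*k + 2.88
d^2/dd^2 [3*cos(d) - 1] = -3*cos(d)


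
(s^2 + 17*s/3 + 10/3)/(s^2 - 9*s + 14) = (3*s^2 + 17*s + 10)/(3*(s^2 - 9*s + 14))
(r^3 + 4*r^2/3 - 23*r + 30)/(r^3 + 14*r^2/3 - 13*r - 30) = (3*r - 5)/(3*r + 5)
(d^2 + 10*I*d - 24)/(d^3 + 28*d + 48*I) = (d + 6*I)/(d^2 - 4*I*d + 12)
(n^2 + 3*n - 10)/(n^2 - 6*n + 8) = (n + 5)/(n - 4)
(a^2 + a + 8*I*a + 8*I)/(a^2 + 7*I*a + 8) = (a + 1)/(a - I)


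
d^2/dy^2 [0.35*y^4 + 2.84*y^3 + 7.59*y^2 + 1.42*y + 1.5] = 4.2*y^2 + 17.04*y + 15.18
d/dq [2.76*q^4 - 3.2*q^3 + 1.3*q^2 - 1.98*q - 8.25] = 11.04*q^3 - 9.6*q^2 + 2.6*q - 1.98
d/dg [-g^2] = -2*g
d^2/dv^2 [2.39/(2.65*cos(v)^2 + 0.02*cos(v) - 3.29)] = (-67.1351*(1 - cos(v)^2)^2 - 1.01336*cos(v)^3 - 116.917366*cos(v)^2 + 1.0777705*cos(v) + 0.1583375*cos(3*v) + 108.811442)/(2.65*cos(v)^2 + 0.02*cos(v) - 3.29)^3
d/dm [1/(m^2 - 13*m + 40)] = (13 - 2*m)/(m^2 - 13*m + 40)^2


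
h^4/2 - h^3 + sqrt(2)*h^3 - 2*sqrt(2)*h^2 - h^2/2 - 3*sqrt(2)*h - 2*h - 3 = (h/2 + 1/2)*(h - 3)*(h + sqrt(2))^2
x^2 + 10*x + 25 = (x + 5)^2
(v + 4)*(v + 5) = v^2 + 9*v + 20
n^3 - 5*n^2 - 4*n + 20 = (n - 5)*(n - 2)*(n + 2)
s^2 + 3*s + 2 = (s + 1)*(s + 2)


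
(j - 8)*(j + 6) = j^2 - 2*j - 48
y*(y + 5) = y^2 + 5*y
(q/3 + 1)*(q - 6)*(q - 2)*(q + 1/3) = q^4/3 - 14*q^3/9 - 41*q^2/9 + 32*q/3 + 4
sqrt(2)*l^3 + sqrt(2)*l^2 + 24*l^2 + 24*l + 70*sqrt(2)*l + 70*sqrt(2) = (l + 5*sqrt(2))*(l + 7*sqrt(2))*(sqrt(2)*l + sqrt(2))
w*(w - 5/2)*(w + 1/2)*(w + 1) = w^4 - w^3 - 13*w^2/4 - 5*w/4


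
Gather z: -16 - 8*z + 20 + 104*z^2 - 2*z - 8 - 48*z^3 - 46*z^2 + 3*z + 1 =-48*z^3 + 58*z^2 - 7*z - 3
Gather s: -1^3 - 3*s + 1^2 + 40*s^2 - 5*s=40*s^2 - 8*s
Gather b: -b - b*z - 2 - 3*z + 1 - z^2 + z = b*(-z - 1) - z^2 - 2*z - 1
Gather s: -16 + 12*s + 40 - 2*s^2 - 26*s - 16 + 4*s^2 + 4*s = 2*s^2 - 10*s + 8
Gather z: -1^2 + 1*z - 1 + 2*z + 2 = 3*z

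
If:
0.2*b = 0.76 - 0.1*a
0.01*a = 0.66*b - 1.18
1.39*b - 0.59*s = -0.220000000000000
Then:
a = 3.91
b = 1.85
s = 4.72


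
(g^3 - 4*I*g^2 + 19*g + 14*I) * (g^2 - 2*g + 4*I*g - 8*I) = g^5 - 2*g^4 + 35*g^3 - 70*g^2 + 90*I*g^2 - 56*g - 180*I*g + 112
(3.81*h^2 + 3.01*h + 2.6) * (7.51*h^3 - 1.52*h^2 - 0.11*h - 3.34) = 28.6131*h^5 + 16.8139*h^4 + 14.5317*h^3 - 17.0085*h^2 - 10.3394*h - 8.684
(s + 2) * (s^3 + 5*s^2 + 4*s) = s^4 + 7*s^3 + 14*s^2 + 8*s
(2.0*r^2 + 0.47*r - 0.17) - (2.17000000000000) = 2.0*r^2 + 0.47*r - 2.34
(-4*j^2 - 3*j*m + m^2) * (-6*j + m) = 24*j^3 + 14*j^2*m - 9*j*m^2 + m^3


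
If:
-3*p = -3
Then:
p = 1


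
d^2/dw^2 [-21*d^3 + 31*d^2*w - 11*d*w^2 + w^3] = -22*d + 6*w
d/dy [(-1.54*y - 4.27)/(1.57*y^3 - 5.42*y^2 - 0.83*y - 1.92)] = (4.8356*y^3 + 11.7649*y^2 - 46.2868*y - 0.587299999999999)/(2.4649*y^6 - 17.0188*y^5 + 26.7702*y^4 + 2.9684*y^3 + 21.5017*y^2 + 3.1872*y + 3.6864)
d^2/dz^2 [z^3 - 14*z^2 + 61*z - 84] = 6*z - 28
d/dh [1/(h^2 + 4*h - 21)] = 2*(-h - 2)/(h^2 + 4*h - 21)^2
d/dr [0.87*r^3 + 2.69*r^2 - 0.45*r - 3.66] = 2.61*r^2 + 5.38*r - 0.45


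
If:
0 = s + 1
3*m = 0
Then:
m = 0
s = -1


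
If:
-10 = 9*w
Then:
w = -10/9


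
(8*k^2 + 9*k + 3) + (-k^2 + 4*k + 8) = 7*k^2 + 13*k + 11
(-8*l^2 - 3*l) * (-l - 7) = 8*l^3 + 59*l^2 + 21*l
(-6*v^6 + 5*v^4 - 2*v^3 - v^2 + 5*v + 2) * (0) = 0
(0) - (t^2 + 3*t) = -t^2 - 3*t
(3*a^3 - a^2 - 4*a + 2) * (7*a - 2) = 21*a^4 - 13*a^3 - 26*a^2 + 22*a - 4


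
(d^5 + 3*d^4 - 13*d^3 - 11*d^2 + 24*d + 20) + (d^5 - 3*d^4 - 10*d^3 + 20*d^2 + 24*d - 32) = 2*d^5 - 23*d^3 + 9*d^2 + 48*d - 12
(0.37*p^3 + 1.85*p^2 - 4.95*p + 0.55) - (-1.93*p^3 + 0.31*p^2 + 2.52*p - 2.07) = 2.3*p^3 + 1.54*p^2 - 7.47*p + 2.62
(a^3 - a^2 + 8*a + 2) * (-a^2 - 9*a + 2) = -a^5 - 8*a^4 + 3*a^3 - 76*a^2 - 2*a + 4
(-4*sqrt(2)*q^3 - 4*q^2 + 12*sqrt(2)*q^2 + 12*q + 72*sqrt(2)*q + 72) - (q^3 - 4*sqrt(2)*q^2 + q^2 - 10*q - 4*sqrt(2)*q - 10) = -4*sqrt(2)*q^3 - q^3 - 5*q^2 + 16*sqrt(2)*q^2 + 22*q + 76*sqrt(2)*q + 82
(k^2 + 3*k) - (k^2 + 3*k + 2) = -2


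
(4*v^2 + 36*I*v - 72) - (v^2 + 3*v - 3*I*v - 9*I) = 3*v^2 - 3*v + 39*I*v - 72 + 9*I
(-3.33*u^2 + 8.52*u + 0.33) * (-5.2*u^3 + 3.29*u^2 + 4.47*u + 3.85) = 17.316*u^5 - 55.2597*u^4 + 11.4297*u^3 + 26.3496*u^2 + 34.2771*u + 1.2705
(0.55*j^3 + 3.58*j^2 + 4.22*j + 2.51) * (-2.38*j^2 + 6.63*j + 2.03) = -1.309*j^5 - 4.8739*j^4 + 14.8083*j^3 + 29.2722*j^2 + 25.2079*j + 5.0953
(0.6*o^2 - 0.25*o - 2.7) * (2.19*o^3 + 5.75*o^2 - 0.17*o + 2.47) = 1.314*o^5 + 2.9025*o^4 - 7.4525*o^3 - 14.0005*o^2 - 0.1585*o - 6.669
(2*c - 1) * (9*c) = 18*c^2 - 9*c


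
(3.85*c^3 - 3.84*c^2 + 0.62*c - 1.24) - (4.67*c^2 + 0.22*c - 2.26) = 3.85*c^3 - 8.51*c^2 + 0.4*c + 1.02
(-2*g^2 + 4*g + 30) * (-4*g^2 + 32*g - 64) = 8*g^4 - 80*g^3 + 136*g^2 + 704*g - 1920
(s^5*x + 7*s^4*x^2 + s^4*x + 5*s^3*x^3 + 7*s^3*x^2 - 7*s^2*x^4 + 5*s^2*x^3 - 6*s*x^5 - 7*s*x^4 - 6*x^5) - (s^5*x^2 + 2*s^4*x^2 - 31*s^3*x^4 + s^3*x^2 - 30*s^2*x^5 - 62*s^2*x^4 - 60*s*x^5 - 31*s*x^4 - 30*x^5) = -s^5*x^2 + s^5*x + 5*s^4*x^2 + s^4*x + 31*s^3*x^4 + 5*s^3*x^3 + 6*s^3*x^2 + 30*s^2*x^5 + 55*s^2*x^4 + 5*s^2*x^3 + 54*s*x^5 + 24*s*x^4 + 24*x^5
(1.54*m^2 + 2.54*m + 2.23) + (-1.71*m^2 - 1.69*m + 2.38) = -0.17*m^2 + 0.85*m + 4.61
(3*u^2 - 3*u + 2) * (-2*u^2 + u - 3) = -6*u^4 + 9*u^3 - 16*u^2 + 11*u - 6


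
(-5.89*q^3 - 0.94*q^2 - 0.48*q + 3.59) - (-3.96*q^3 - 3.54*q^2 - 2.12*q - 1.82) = -1.93*q^3 + 2.6*q^2 + 1.64*q + 5.41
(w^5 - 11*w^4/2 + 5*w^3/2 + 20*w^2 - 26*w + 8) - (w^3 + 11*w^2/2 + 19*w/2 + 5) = w^5 - 11*w^4/2 + 3*w^3/2 + 29*w^2/2 - 71*w/2 + 3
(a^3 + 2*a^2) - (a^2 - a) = a^3 + a^2 + a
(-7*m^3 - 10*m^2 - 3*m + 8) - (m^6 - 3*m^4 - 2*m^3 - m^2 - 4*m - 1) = -m^6 + 3*m^4 - 5*m^3 - 9*m^2 + m + 9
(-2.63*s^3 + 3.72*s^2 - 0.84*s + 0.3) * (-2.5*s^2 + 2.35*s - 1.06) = 6.575*s^5 - 15.4805*s^4 + 13.6298*s^3 - 6.6672*s^2 + 1.5954*s - 0.318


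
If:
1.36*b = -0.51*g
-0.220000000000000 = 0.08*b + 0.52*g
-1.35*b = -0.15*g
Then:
No Solution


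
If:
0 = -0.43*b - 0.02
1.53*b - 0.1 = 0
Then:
No Solution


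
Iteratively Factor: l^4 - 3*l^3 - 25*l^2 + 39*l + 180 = (l + 3)*(l^3 - 6*l^2 - 7*l + 60) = (l + 3)^2*(l^2 - 9*l + 20) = (l - 5)*(l + 3)^2*(l - 4)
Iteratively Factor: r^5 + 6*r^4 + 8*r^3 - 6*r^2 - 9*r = (r + 1)*(r^4 + 5*r^3 + 3*r^2 - 9*r) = r*(r + 1)*(r^3 + 5*r^2 + 3*r - 9) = r*(r - 1)*(r + 1)*(r^2 + 6*r + 9) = r*(r - 1)*(r + 1)*(r + 3)*(r + 3)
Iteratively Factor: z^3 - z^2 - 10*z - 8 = (z + 2)*(z^2 - 3*z - 4) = (z - 4)*(z + 2)*(z + 1)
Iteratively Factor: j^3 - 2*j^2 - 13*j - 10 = (j + 1)*(j^2 - 3*j - 10) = (j + 1)*(j + 2)*(j - 5)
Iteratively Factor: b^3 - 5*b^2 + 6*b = (b - 3)*(b^2 - 2*b) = b*(b - 3)*(b - 2)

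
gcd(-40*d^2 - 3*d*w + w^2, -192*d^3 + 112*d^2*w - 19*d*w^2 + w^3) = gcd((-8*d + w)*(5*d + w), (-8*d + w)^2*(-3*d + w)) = -8*d + w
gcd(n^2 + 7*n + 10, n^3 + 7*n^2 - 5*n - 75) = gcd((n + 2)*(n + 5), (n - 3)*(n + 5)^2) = n + 5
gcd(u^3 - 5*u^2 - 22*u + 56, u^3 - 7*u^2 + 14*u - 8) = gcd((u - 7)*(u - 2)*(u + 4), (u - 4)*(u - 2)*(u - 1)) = u - 2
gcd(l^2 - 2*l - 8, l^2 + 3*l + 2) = l + 2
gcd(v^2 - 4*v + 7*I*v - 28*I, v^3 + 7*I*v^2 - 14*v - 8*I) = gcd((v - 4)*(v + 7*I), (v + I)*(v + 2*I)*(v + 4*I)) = 1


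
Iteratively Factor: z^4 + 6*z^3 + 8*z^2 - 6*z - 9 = (z - 1)*(z^3 + 7*z^2 + 15*z + 9) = (z - 1)*(z + 1)*(z^2 + 6*z + 9) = (z - 1)*(z + 1)*(z + 3)*(z + 3)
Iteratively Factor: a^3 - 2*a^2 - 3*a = (a - 3)*(a^2 + a) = (a - 3)*(a + 1)*(a)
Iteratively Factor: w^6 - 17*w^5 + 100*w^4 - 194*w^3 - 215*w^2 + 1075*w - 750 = (w - 5)*(w^5 - 12*w^4 + 40*w^3 + 6*w^2 - 185*w + 150) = (w - 5)^2*(w^4 - 7*w^3 + 5*w^2 + 31*w - 30) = (w - 5)^2*(w + 2)*(w^3 - 9*w^2 + 23*w - 15) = (w - 5)^2*(w - 1)*(w + 2)*(w^2 - 8*w + 15) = (w - 5)^2*(w - 3)*(w - 1)*(w + 2)*(w - 5)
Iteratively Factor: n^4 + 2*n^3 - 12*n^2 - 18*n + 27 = (n - 1)*(n^3 + 3*n^2 - 9*n - 27) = (n - 1)*(n + 3)*(n^2 - 9) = (n - 3)*(n - 1)*(n + 3)*(n + 3)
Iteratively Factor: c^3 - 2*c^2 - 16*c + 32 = (c - 4)*(c^2 + 2*c - 8) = (c - 4)*(c - 2)*(c + 4)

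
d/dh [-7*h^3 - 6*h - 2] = -21*h^2 - 6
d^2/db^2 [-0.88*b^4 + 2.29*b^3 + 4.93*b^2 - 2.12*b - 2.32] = -10.56*b^2 + 13.74*b + 9.86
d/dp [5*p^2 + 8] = 10*p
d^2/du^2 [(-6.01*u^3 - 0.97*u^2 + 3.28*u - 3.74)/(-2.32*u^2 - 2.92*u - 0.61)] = (-5.6843418860808e-14*u^5 - 1.70530256582424e-13*u^4 + 37.0257439999999*u^3 + 176.774664*u^2 + 193.286598*u + 65.598322)/(12.487168*u^6 + 47.149824*u^5 + 69.193536*u^4 + 49.691392*u^3 + 18.193128*u^2 + 3.259596*u + 0.226981)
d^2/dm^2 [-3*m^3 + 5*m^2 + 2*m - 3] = 10 - 18*m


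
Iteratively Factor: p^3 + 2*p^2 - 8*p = (p + 4)*(p^2 - 2*p) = (p - 2)*(p + 4)*(p)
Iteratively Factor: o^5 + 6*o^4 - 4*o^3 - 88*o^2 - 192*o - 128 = (o + 2)*(o^4 + 4*o^3 - 12*o^2 - 64*o - 64) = (o + 2)*(o + 4)*(o^3 - 12*o - 16) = (o + 2)^2*(o + 4)*(o^2 - 2*o - 8) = (o - 4)*(o + 2)^2*(o + 4)*(o + 2)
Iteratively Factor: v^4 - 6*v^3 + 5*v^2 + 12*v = (v)*(v^3 - 6*v^2 + 5*v + 12) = v*(v - 3)*(v^2 - 3*v - 4) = v*(v - 3)*(v + 1)*(v - 4)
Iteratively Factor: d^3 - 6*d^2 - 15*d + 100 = (d - 5)*(d^2 - d - 20) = (d - 5)^2*(d + 4)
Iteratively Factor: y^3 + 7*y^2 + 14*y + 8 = (y + 2)*(y^2 + 5*y + 4) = (y + 2)*(y + 4)*(y + 1)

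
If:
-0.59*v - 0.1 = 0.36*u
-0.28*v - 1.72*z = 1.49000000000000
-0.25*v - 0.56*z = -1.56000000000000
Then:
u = -21.38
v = 12.88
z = -2.96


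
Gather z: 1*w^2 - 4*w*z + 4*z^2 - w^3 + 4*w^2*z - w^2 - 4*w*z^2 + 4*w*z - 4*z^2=-w^3 + 4*w^2*z - 4*w*z^2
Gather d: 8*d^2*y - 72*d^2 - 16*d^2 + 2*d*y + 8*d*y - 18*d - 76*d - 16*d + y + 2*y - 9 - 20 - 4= d^2*(8*y - 88) + d*(10*y - 110) + 3*y - 33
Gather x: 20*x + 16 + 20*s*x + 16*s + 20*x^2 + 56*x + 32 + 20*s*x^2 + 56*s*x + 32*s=48*s + x^2*(20*s + 20) + x*(76*s + 76) + 48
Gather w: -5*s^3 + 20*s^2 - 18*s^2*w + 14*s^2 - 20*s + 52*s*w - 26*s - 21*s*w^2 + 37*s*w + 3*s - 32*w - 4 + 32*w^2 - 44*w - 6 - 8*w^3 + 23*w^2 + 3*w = -5*s^3 + 34*s^2 - 43*s - 8*w^3 + w^2*(55 - 21*s) + w*(-18*s^2 + 89*s - 73) - 10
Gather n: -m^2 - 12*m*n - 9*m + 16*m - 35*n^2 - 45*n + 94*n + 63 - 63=-m^2 + 7*m - 35*n^2 + n*(49 - 12*m)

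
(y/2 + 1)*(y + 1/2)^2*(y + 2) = y^4/2 + 5*y^3/2 + 33*y^2/8 + 5*y/2 + 1/2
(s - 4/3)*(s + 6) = s^2 + 14*s/3 - 8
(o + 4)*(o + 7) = o^2 + 11*o + 28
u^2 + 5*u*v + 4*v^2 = (u + v)*(u + 4*v)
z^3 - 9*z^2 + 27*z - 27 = (z - 3)^3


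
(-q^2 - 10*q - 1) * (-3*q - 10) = 3*q^3 + 40*q^2 + 103*q + 10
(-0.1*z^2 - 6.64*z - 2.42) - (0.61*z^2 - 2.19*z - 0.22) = -0.71*z^2 - 4.45*z - 2.2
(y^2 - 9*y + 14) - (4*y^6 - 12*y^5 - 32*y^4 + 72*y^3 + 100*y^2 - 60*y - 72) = -4*y^6 + 12*y^5 + 32*y^4 - 72*y^3 - 99*y^2 + 51*y + 86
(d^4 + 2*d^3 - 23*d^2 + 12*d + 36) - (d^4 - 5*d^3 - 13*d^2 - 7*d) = 7*d^3 - 10*d^2 + 19*d + 36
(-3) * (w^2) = -3*w^2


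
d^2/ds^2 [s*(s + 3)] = 2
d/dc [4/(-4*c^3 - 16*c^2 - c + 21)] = 4*(12*c^2 + 32*c + 1)/(4*c^3 + 16*c^2 + c - 21)^2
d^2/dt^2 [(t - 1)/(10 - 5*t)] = -2/(5*(t - 2)^3)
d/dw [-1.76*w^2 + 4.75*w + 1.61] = 4.75 - 3.52*w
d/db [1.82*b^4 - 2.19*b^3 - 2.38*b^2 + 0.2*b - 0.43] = 7.28*b^3 - 6.57*b^2 - 4.76*b + 0.2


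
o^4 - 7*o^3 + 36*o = o*(o - 6)*(o - 3)*(o + 2)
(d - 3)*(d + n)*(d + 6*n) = d^3 + 7*d^2*n - 3*d^2 + 6*d*n^2 - 21*d*n - 18*n^2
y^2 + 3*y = y*(y + 3)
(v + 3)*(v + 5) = v^2 + 8*v + 15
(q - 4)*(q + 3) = q^2 - q - 12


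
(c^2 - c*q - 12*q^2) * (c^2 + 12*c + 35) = c^4 - c^3*q + 12*c^3 - 12*c^2*q^2 - 12*c^2*q + 35*c^2 - 144*c*q^2 - 35*c*q - 420*q^2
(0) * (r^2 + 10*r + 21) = 0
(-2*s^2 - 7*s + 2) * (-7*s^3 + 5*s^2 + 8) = 14*s^5 + 39*s^4 - 49*s^3 - 6*s^2 - 56*s + 16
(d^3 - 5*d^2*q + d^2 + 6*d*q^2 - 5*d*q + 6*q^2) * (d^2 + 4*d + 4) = d^5 - 5*d^4*q + 5*d^4 + 6*d^3*q^2 - 25*d^3*q + 8*d^3 + 30*d^2*q^2 - 40*d^2*q + 4*d^2 + 48*d*q^2 - 20*d*q + 24*q^2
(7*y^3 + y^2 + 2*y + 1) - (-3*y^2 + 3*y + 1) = 7*y^3 + 4*y^2 - y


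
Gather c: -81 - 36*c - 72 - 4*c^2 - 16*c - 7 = -4*c^2 - 52*c - 160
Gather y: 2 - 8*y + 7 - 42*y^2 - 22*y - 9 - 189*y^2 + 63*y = -231*y^2 + 33*y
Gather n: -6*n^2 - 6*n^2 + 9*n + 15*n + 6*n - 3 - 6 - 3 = -12*n^2 + 30*n - 12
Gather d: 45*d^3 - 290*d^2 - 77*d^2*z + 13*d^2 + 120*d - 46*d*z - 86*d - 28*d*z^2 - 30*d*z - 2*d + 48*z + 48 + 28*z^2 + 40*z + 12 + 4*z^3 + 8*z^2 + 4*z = 45*d^3 + d^2*(-77*z - 277) + d*(-28*z^2 - 76*z + 32) + 4*z^3 + 36*z^2 + 92*z + 60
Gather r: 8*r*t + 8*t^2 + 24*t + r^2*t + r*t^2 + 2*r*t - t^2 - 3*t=r^2*t + r*(t^2 + 10*t) + 7*t^2 + 21*t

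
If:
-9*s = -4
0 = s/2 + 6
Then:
No Solution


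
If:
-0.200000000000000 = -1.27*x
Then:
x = 0.16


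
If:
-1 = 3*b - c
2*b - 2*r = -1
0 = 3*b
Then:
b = 0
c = 1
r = 1/2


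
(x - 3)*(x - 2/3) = x^2 - 11*x/3 + 2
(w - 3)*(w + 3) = w^2 - 9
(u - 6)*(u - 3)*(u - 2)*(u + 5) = u^4 - 6*u^3 - 19*u^2 + 144*u - 180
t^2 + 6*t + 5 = (t + 1)*(t + 5)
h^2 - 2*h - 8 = (h - 4)*(h + 2)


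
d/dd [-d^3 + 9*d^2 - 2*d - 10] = -3*d^2 + 18*d - 2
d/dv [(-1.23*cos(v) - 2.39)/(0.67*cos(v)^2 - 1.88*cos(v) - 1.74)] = (-0.8241*cos(v)^2 - 3.2026*cos(v) + 2.353)*sin(v)/(0.4489*cos(v)^4 - 2.5192*cos(v)^3 + 1.2028*cos(v)^2 + 6.5424*cos(v) + 3.0276)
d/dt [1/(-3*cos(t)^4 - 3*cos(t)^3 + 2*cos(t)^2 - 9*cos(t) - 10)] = (-12*cos(t)^3 - 9*cos(t)^2 + 4*cos(t) - 9)*sin(t)/(3*cos(t)^4 + 3*cos(t)^3 - 2*cos(t)^2 + 9*cos(t) + 10)^2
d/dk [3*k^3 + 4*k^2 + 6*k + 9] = 9*k^2 + 8*k + 6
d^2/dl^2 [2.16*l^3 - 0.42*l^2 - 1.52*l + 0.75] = 12.96*l - 0.84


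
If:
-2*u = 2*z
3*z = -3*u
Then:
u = -z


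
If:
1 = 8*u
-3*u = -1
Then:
No Solution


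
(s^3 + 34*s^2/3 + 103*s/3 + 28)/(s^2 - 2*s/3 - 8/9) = 3*(3*s^3 + 34*s^2 + 103*s + 84)/(9*s^2 - 6*s - 8)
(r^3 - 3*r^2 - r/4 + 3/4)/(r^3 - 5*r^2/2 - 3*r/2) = (r - 1/2)/r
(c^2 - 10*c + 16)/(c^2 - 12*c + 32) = (c - 2)/(c - 4)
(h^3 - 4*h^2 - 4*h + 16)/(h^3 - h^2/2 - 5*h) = 2*(h^2 - 6*h + 8)/(h*(2*h - 5))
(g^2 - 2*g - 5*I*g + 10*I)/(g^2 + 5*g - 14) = (g - 5*I)/(g + 7)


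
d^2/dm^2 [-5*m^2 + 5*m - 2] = -10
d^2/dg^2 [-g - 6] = 0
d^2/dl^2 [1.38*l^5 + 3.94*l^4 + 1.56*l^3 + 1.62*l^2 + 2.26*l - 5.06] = 27.6*l^3 + 47.28*l^2 + 9.36*l + 3.24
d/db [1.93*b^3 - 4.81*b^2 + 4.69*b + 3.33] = 5.79*b^2 - 9.62*b + 4.69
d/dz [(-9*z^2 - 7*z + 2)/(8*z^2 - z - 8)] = (65*z^2 + 112*z + 58)/(64*z^4 - 16*z^3 - 127*z^2 + 16*z + 64)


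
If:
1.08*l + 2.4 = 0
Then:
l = -2.22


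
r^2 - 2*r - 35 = (r - 7)*(r + 5)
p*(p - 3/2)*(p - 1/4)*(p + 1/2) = p^4 - 5*p^3/4 - p^2/2 + 3*p/16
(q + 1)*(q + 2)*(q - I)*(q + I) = q^4 + 3*q^3 + 3*q^2 + 3*q + 2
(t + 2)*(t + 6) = t^2 + 8*t + 12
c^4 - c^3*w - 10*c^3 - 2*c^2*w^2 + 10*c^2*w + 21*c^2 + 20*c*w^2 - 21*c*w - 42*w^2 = (c - 7)*(c - 3)*(c - 2*w)*(c + w)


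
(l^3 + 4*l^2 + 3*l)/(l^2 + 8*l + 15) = l*(l + 1)/(l + 5)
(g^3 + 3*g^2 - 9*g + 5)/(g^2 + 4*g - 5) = g - 1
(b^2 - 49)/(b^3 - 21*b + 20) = (b^2 - 49)/(b^3 - 21*b + 20)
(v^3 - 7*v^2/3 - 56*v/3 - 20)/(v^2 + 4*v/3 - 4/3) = (3*v^2 - 13*v - 30)/(3*v - 2)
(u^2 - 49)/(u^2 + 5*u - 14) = (u - 7)/(u - 2)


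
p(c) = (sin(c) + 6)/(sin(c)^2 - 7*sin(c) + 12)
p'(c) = (-2*sin(c)*cos(c) + 7*cos(c))*(sin(c) + 6)/(sin(c)^2 - 7*sin(c) + 12)^2 + cos(c)/(sin(c)^2 - 7*sin(c) + 12) = (-12*sin(c) + cos(c)^2 + 53)*cos(c)/(sin(c)^2 - 7*sin(c) + 12)^2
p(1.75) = 1.15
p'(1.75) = -0.20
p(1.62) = 1.17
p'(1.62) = -0.06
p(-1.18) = 0.26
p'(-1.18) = 0.07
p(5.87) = 0.37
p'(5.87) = 0.24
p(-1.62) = 0.25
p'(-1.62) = -0.01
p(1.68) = 1.16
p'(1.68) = -0.12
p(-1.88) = 0.26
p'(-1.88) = -0.05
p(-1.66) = 0.25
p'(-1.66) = -0.01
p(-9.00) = 0.37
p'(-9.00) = -0.24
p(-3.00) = 0.45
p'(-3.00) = -0.33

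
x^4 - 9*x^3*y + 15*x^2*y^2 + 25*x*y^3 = x*(x - 5*y)^2*(x + y)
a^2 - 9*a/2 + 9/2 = (a - 3)*(a - 3/2)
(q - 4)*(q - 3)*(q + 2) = q^3 - 5*q^2 - 2*q + 24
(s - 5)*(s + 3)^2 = s^3 + s^2 - 21*s - 45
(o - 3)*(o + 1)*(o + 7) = o^3 + 5*o^2 - 17*o - 21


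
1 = 1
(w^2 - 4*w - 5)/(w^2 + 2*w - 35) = (w + 1)/(w + 7)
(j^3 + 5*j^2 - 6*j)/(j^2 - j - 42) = j*(j - 1)/(j - 7)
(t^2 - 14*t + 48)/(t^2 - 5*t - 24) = (t - 6)/(t + 3)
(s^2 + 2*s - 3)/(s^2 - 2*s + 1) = (s + 3)/(s - 1)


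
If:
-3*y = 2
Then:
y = -2/3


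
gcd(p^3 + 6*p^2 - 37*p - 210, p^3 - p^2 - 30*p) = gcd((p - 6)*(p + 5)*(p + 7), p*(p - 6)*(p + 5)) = p^2 - p - 30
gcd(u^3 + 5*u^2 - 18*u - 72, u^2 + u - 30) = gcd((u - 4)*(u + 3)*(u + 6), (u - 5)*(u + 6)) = u + 6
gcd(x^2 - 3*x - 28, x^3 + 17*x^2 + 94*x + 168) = x + 4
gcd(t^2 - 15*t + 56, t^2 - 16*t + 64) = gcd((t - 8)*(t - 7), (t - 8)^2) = t - 8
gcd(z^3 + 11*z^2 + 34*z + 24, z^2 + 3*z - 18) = z + 6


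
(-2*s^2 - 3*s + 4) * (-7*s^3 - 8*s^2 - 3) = 14*s^5 + 37*s^4 - 4*s^3 - 26*s^2 + 9*s - 12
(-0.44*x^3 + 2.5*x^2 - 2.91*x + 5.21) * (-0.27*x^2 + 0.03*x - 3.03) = 0.1188*x^5 - 0.6882*x^4 + 2.1939*x^3 - 9.069*x^2 + 8.9736*x - 15.7863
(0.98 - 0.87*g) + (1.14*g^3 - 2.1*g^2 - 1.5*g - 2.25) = 1.14*g^3 - 2.1*g^2 - 2.37*g - 1.27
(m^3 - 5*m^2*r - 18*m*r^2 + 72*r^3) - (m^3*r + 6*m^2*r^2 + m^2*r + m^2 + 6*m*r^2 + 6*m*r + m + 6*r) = -m^3*r + m^3 - 6*m^2*r^2 - 6*m^2*r - m^2 - 24*m*r^2 - 6*m*r - m + 72*r^3 - 6*r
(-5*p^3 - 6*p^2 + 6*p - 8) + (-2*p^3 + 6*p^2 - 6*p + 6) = -7*p^3 - 2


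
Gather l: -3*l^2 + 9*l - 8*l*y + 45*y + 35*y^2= -3*l^2 + l*(9 - 8*y) + 35*y^2 + 45*y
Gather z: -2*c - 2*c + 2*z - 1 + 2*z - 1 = -4*c + 4*z - 2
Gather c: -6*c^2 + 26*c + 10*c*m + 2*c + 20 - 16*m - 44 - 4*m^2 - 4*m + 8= -6*c^2 + c*(10*m + 28) - 4*m^2 - 20*m - 16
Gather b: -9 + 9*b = 9*b - 9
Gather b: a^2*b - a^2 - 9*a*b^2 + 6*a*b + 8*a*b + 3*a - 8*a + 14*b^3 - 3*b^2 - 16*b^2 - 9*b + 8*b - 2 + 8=-a^2 - 5*a + 14*b^3 + b^2*(-9*a - 19) + b*(a^2 + 14*a - 1) + 6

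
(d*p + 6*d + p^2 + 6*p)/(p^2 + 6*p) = (d + p)/p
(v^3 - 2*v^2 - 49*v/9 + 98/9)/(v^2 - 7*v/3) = v + 1/3 - 14/(3*v)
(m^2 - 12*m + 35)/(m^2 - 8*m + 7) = (m - 5)/(m - 1)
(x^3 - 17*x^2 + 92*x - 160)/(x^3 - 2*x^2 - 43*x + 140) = (x - 8)/(x + 7)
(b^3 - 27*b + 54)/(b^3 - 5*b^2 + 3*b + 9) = (b + 6)/(b + 1)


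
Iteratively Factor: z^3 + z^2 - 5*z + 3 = (z - 1)*(z^2 + 2*z - 3) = (z - 1)^2*(z + 3)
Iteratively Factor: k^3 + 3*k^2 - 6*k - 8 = (k + 1)*(k^2 + 2*k - 8) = (k - 2)*(k + 1)*(k + 4)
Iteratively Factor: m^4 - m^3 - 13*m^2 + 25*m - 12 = (m - 3)*(m^3 + 2*m^2 - 7*m + 4) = (m - 3)*(m - 1)*(m^2 + 3*m - 4) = (m - 3)*(m - 1)^2*(m + 4)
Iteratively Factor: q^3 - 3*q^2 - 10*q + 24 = (q - 4)*(q^2 + q - 6) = (q - 4)*(q + 3)*(q - 2)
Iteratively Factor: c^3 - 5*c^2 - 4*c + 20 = (c + 2)*(c^2 - 7*c + 10) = (c - 5)*(c + 2)*(c - 2)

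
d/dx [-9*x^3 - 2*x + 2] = -27*x^2 - 2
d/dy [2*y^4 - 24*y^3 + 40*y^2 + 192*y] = 8*y^3 - 72*y^2 + 80*y + 192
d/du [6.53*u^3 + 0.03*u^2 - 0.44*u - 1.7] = 19.59*u^2 + 0.06*u - 0.44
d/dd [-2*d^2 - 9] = -4*d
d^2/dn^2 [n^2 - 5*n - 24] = 2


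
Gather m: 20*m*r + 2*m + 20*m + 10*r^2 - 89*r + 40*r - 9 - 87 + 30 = m*(20*r + 22) + 10*r^2 - 49*r - 66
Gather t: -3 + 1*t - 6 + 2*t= 3*t - 9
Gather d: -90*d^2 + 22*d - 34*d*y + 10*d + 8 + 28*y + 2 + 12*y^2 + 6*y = -90*d^2 + d*(32 - 34*y) + 12*y^2 + 34*y + 10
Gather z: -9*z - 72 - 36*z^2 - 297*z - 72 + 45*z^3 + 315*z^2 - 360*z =45*z^3 + 279*z^2 - 666*z - 144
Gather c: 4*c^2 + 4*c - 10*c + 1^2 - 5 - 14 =4*c^2 - 6*c - 18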